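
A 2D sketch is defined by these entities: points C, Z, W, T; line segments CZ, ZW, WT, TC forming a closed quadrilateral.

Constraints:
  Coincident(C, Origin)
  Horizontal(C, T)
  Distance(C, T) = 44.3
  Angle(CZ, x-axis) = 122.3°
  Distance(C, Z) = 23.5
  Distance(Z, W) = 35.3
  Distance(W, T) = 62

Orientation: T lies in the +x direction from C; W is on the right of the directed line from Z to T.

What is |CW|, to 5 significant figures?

21.975

C is at the origin; C and T share the same y with |CT| = 44.3 and T in +x, so T = (44.3, 0). CZ runs at 122.3° with |CZ| = 23.5, so Z = (-12.557, 19.864). W is determined by |ZW| = 35.3 and |WT| = 62.0 together: it lies at the intersection of circle(Z, 35.3) and circle(T, 62.0). With |ZT| = 60.227, the foot of the radical line on ZT is 8.5460 from Z and the perpendicular offset is √(35.3² − 8.5460²) = 34.250. Taking the right-of-ZT solution: W = (-15.785, -15.288).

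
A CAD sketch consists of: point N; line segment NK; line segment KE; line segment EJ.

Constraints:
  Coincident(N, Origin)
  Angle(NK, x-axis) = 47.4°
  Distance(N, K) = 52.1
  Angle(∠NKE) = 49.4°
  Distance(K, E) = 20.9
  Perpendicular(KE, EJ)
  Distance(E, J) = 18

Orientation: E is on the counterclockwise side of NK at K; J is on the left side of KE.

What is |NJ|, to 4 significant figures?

25.18

N is at the origin; NK runs at 47.4° with length 52.1, so K = 52.1·(cos 47.4°, sin 47.4°) = (35.27, 38.35). ∠NKE = 49.4°, so KE runs at 47.4° + (180° − 49.4°) = 178.0° from the x-axis; with |KE| = 20.9, E = K + 20.9·(cos 178.0°, sin 178.0°) = (14.38, 39.08). KE ⟂ EJ; with |EJ| = 18.0 on the left of KE, J = E + 18.0·(-0.03490, -0.9994) = (13.75, 21.09). Then |NJ| = |J − N| = 25.18.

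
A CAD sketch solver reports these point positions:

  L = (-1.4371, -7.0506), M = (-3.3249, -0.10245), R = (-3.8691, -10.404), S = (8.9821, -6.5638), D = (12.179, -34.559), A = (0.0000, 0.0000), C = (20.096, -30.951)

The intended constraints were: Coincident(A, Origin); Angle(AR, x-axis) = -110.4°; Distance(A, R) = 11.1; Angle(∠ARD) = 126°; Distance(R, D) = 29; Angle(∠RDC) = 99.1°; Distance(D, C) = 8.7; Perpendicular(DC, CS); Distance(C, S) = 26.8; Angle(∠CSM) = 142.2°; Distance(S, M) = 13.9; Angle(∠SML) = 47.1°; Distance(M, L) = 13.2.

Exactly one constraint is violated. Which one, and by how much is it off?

Distance(M, L) = 13.2 — off by 6.00.

A = (0.00, 0.00) ✓; AR at -110.4° ✓; |AR| = 11.10 ✓; ∠ARD = 126.0° ✓; |RD| = 29.00 ✓; ∠RDC = 99.10° ✓; |DC| = 8.700 ✓; ∠(DC, CS) = 90.00° ✓; |CS| = 26.80 ✓; ∠CSM = 142.2° ✓; |SM| = 13.90 ✓; ∠SML = 47.10° ✓; |ML| = 7.200 ✗.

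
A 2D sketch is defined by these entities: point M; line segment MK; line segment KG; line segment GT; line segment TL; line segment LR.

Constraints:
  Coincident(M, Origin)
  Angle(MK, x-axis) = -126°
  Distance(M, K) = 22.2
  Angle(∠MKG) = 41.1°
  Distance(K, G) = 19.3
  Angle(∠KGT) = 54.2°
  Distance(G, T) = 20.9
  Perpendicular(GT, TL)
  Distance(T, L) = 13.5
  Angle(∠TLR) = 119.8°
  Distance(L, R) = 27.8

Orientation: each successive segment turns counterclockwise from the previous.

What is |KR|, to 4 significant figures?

18.62

The perpendicularity gives TL at right angles to GT, so TL runs at -131.3°; with |TL| = 13.5, L = (-18.85, -9.999). ∠TLR = 119.8° gives LR at -71.10° from the x-axis; with |LR| = 27.8, R = (-9.842, -36.30). Then |KR| = |R − K| = 18.62.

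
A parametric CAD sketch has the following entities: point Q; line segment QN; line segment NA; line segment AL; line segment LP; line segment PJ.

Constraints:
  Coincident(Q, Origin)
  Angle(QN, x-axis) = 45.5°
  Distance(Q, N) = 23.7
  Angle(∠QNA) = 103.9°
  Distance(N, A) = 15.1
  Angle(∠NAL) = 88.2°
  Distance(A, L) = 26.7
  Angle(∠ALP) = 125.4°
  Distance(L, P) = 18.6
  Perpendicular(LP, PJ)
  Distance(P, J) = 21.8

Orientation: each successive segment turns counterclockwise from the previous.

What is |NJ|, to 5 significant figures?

23.044

Q is at the origin; QN runs at 45.5° with length 23.7, so N = (16.612, 16.904). ∠QNA = 103.9° gives NA at 121.60° from the x-axis; with |NA| = 15.1, A = (8.6994, 29.765). ∠NAL = 88.2° gives AL at -146.60° from the x-axis; with |AL| = 26.7, L = (-13.591, 15.067). ∠ALP = 125.4° gives LP at -92.000° from the x-axis; with |LP| = 18.6, P = (-14.240, -3.5214). LP is perpendicular to PJ, so PJ runs at -2.0000°; with |PJ| = 21.8, J = (7.5465, -4.2822). Then |NJ| = |J − N| = 23.044.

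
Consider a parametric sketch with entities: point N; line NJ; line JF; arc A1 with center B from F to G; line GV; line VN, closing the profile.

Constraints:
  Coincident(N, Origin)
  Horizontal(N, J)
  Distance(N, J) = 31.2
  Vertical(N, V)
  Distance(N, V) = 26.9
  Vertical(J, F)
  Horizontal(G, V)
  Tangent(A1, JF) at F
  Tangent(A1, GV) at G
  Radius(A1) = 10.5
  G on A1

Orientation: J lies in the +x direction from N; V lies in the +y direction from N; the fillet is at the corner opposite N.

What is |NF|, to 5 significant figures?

35.248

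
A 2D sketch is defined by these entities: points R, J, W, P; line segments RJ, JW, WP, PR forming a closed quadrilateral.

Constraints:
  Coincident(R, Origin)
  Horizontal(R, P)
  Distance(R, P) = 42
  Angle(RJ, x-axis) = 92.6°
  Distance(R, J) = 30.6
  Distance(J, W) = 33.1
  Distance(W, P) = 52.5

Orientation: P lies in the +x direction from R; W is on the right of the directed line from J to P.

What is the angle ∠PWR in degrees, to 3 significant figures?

5.46°

R is at the origin; RP is horizontal with |RP| = 42.0 and P in +x, so P = (42.0, 0). RJ runs at 92.6° with |RJ| = 30.6, so J = (-1.39, 30.6). W is determined by |JW| = 33.1 and |WP| = 52.5 together: it lies at the intersection of circle(J, 33.1) and circle(P, 52.5). With |JP| = 53.1, the foot of the radical line on JP is 10.9 from J and the perpendicular offset is √(33.1² − 10.9²) = 31.3. Taking the right-of-JP solution: W = (-10.5, -1.26).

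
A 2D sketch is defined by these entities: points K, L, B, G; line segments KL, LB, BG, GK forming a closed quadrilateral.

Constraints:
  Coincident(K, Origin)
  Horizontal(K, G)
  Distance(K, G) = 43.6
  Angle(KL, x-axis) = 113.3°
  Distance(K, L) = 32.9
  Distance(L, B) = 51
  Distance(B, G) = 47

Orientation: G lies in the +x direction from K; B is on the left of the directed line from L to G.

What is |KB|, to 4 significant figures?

58.26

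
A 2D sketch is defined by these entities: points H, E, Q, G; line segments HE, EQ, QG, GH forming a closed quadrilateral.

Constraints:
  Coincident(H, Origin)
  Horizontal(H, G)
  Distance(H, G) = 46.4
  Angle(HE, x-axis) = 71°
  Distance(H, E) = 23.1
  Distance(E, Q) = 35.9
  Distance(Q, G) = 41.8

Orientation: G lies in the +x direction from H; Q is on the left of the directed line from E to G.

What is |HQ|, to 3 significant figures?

55.8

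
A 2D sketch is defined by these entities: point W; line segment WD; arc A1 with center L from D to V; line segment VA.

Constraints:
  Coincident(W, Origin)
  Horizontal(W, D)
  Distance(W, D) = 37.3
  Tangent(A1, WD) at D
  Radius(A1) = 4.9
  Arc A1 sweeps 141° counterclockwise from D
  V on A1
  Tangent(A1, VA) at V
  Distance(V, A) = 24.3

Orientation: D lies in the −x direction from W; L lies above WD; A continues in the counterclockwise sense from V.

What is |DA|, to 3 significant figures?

28.7

W is at the origin; W and D share the same y with |WD| = 37.3 and D on the −x side, so D = (-37.3, 0.00). A1 meets WD tangentially, so LD is at right angles to WD, so L = D + (0, 4.9) = (-37.3, 4.90). On A1, D sits at bearing -90° from L; a 141° counterclockwise sweep puts V at bearing 51°, so V = L + 4.9·(cos 51°, sin 51°) = (-34.2, 8.71). The tangent condition forces LV to be normal to VA, so VA runs along (−sin 51°, cos 51°); with |VA| = 24.3, A = (-53.1, 24.0). Then |DA| = |A − D| = 28.7.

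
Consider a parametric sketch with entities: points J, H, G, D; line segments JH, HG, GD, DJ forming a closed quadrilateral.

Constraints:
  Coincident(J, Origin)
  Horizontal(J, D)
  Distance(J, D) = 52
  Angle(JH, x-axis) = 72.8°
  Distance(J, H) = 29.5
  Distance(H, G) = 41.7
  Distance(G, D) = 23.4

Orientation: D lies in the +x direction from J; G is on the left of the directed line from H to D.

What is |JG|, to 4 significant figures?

55.30

Checks: |HG| = 41.70 ✓; |GD| = 23.40 ✓.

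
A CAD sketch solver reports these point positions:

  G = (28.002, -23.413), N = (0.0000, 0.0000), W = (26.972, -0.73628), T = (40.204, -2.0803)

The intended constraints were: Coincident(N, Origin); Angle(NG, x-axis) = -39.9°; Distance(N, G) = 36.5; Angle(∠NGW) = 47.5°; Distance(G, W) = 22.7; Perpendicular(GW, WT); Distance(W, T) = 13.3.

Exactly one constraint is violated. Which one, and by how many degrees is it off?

Perpendicular(GW, WT) — off by 8.40°.

N = (0.00, 0.00) ✓; NG at -39.90° ✓; |NG| = 36.50 ✓; ∠NGW = 47.50° ✓; |GW| = 22.70 ✓; ∠(GW, WT) = 98.40° ✗; |WT| = 13.30 ✓.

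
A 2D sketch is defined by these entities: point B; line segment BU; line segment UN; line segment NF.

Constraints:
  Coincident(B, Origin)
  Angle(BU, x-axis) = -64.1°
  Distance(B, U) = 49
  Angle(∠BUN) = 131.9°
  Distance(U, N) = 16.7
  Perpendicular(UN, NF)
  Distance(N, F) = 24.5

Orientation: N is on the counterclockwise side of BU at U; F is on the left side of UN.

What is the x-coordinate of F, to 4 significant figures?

44.21

B is at the origin; BU runs at -64.1° with length 49.0, so U = 49.0·(cos -64.1°, sin -64.1°) = (21.40, -44.08). ∠BUN = 131.9°, so UN runs at -64.1° + (180° − 131.9°) = -16.00° from the x-axis; with |UN| = 16.7, N = U + 16.7·(cos -16.00°, sin -16.00°) = (37.46, -48.68). UN is perpendicular to NF; with |NF| = 24.5 on the left of UN, F = N + 24.5·(0.2756, 0.9613) = (44.21, -25.13). So F.x = 44.21.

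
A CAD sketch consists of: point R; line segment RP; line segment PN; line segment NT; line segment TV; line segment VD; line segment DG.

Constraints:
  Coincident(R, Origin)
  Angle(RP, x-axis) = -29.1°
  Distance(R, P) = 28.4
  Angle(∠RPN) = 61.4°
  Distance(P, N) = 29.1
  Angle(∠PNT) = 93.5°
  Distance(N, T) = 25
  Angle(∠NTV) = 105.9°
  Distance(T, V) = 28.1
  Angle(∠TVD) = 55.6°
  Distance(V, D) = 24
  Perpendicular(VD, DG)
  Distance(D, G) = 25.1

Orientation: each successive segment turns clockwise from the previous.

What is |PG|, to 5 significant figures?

38.800

R is at the origin; RP runs at -29.1° with length 28.4, so P = (24.815, -13.812). ∠RPN = 61.4° gives PN at -147.70° from the x-axis; with |PN| = 29.1, N = (0.21801, -29.362). ∠PNT = 93.5° gives NT at 125.80° from the x-axis; with |NT| = 25.0, T = (-14.406, -9.0850). ∠NTV = 105.9° gives TV at 51.700° from the x-axis; with |TV| = 28.1, V = (3.0099, 12.967). ∠TVD = 55.6° gives VD at -72.700° from the x-axis; with |VD| = 24.0, D = (10.147, -9.9470). The perpendicularity gives DG at right angles to VD, so DG runs at -162.70°; with |DG| = 25.1, G = (-13.818, -17.411). Then |PG| = |G − P| = 38.800.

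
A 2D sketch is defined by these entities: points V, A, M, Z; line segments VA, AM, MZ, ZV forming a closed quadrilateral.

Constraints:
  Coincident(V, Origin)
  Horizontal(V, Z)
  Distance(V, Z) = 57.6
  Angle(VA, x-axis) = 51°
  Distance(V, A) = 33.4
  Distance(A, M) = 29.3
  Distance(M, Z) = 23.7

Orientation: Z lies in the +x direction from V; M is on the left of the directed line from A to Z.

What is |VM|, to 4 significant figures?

54.93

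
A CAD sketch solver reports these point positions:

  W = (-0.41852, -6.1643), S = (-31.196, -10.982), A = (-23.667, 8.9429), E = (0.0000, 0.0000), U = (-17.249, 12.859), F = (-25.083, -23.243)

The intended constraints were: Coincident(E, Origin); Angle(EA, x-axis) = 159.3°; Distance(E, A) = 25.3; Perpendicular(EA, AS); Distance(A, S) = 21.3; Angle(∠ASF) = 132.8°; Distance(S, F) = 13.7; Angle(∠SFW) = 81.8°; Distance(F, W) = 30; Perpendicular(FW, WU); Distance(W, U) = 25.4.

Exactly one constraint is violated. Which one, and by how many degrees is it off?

Perpendicular(FW, WU) — off by 6.80°.

E = (0.00, 0.00) ✓; EA at 159.3° ✓; |EA| = 25.30 ✓; ∠(EA, AS) = 90.00° ✓; |AS| = 21.30 ✓; ∠ASF = 132.8° ✓; |SF| = 13.70 ✓; ∠SFW = 81.80° ✓; |FW| = 30.00 ✓; ∠(FW, WU) = 96.80° ✗; |WU| = 25.40 ✓.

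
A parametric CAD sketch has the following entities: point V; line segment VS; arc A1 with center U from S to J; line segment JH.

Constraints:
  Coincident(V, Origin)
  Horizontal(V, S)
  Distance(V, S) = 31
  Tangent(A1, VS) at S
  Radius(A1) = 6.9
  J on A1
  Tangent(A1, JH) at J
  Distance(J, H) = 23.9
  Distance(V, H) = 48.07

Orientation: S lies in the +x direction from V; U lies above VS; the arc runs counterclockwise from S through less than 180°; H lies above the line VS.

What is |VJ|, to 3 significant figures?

38.6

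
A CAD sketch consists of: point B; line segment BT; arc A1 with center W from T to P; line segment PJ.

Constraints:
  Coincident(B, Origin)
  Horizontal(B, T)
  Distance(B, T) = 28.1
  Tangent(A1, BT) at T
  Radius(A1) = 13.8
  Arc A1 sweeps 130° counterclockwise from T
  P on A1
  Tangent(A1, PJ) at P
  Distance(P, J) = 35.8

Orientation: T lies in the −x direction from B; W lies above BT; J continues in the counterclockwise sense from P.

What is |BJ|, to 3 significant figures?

64.4

B is at the origin; BT is horizontal with |BT| = 28.1 and T on the −x side, so T = (-28.1, 0.00). The tangent condition forces WT to be normal to BT, so W = T + (0, 13.8) = (-28.1, 13.8). On A1, T sits at bearing -90° from W; a 130° counterclockwise sweep puts P at bearing 40°, so P = W + 13.8·(cos 40°, sin 40°) = (-17.5, 22.7). A1 meets PJ tangentially, so WP is at right angles to PJ, so PJ runs along (−sin 40°, cos 40°); with |PJ| = 35.8, J = (-40.5, 50.1). Then |BJ| = |J − B| = 64.4.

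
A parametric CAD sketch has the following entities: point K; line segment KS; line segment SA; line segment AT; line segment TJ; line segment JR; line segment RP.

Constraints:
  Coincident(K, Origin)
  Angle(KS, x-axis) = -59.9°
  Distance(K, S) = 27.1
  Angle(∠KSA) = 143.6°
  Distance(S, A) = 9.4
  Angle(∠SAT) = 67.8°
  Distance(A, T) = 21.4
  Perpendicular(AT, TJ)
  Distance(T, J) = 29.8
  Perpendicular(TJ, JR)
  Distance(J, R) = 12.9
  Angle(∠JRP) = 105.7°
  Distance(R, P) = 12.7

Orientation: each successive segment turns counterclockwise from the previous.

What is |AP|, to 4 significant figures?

18.29

K is at the origin; KS runs at -59.9° with length 27.1, so S = (13.59, -23.45). ∠KSA = 143.6° gives SA at -23.50° from the x-axis; with |SA| = 9.4, A = (22.21, -27.19). ∠SAT = 67.8° gives AT at 88.70° from the x-axis; with |AT| = 21.4, T = (22.70, -5.799). The perpendicularity gives TJ at right angles to AT, so TJ runs at 178.7°; with |TJ| = 29.8, J = (-7.096, -5.123). TJ is perpendicular to JR, so JR runs at -91.30°; with |JR| = 12.9, R = (-7.388, -18.02). ∠JRP = 105.7° gives RP at -17.00° from the x-axis; with |RP| = 12.7, P = (4.757, -21.73). Then |AP| = |P − A| = 18.29.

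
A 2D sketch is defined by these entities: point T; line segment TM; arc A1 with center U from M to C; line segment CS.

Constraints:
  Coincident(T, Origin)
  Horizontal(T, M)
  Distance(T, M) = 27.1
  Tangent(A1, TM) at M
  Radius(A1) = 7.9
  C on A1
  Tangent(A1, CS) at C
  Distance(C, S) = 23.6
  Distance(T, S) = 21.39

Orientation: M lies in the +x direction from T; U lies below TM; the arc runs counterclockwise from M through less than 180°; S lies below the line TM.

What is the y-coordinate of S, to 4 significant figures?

-20.61

T is at the origin; T and M share the same y with |TM| = 27.1 and M on the +x side, so M = (27.10, 0.000). Since A1 is tangent to TM there, UM ⟂ TM, so U = M + (0, -7.9) = (27.10, -7.900). Since UC ⟂ CS (tangency), |US| = √(7.9² + 23.6²) = 24.89 regardless of where C sits on A1. So S lies on both circle(T, 21.39) and circle(U, 24.89); the below-TM intersection is S = (5.706, -20.61). C is the foot of the tangent from S: C = (21.12, -2.741).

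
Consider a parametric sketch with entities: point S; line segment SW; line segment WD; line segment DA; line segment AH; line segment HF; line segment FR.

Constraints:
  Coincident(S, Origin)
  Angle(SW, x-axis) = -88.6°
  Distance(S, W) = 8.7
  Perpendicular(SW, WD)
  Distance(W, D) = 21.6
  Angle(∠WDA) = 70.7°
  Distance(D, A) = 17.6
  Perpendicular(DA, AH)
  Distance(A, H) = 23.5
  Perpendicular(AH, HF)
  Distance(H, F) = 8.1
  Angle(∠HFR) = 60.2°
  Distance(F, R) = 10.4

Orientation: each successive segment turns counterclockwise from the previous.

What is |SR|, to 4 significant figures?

3.111

The perpendicularity gives HF at right angles to AH, so HF runs at -69.30°; with |HF| = 8.1, F = (-3.535, -7.590). ∠HFR = 60.2° gives FR at 50.50° from the x-axis; with |FR| = 10.4, R = (3.080, 0.4353). Then |SR| = |R − S| = 3.111.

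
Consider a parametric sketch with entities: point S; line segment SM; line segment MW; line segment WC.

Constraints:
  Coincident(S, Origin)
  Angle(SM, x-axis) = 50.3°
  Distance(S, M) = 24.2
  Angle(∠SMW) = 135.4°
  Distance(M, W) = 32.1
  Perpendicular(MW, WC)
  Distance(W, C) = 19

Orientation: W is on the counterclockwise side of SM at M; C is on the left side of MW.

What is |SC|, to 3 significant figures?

49.4

S is at the origin; SM runs at 50.3° with length 24.2, so M = 24.2·(cos 50.3°, sin 50.3°) = (15.5, 18.6). ∠SMW = 135.4°, so MW runs at 50.3° + (180° − 135.4°) = 94.9° from the x-axis; with |MW| = 32.1, W = M + 32.1·(cos 94.9°, sin 94.9°) = (12.7, 50.6). The perpendicularity gives WC at right angles to MW; with |WC| = 19.0 on the left of MW, C = W + 19.0·(-0.996, -0.0854) = (-6.21, 49.0). Then |SC| = |C − S| = 49.4.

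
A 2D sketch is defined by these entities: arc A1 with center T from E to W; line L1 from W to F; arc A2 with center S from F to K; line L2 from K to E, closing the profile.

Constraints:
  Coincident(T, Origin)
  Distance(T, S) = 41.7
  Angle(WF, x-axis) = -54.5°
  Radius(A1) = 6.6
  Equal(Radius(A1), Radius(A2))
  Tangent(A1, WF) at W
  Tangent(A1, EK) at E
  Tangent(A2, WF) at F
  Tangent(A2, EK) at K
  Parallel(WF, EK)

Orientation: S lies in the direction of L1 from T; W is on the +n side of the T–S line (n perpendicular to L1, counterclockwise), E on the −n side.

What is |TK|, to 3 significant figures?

42.2

Tangency of A1 to both parallel lines with radius 6.6 puts W and E at T ± 6.6·n: W = (5.37, 3.83), E = (-5.37, -3.83). Equal radii place F and K the same way about S: F = S + 6.6·n = (29.6, -30.1), K = S − 6.6·n = (18.8, -37.8). Then |TK| = |K − T| = 42.2.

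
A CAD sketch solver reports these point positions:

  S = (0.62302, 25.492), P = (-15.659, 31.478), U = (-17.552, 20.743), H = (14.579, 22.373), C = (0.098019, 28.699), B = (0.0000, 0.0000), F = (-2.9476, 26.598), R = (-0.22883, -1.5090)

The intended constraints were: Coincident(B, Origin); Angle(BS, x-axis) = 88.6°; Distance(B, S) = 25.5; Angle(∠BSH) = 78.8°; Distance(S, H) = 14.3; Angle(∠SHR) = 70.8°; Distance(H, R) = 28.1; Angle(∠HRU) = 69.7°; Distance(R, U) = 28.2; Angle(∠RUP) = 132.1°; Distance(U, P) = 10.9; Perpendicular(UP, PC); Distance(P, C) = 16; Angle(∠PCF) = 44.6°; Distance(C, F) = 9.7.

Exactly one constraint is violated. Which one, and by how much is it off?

Distance(C, F) = 9.7 — off by 6.00.

B = (0.00, 0.00) ✓; BS at 88.60° ✓; |BS| = 25.50 ✓; ∠BSH = 78.80° ✓; |SH| = 14.30 ✓; ∠SHR = 70.80° ✓; |HR| = 28.10 ✓; ∠HRU = 69.70° ✓; |RU| = 28.20 ✓; ∠RUP = 132.1° ✓; |UP| = 10.90 ✓; ∠(UP, PC) = 90.00° ✓; |PC| = 16.00 ✓; ∠PCF = 44.60° ✓; |CF| = 3.700 ✗.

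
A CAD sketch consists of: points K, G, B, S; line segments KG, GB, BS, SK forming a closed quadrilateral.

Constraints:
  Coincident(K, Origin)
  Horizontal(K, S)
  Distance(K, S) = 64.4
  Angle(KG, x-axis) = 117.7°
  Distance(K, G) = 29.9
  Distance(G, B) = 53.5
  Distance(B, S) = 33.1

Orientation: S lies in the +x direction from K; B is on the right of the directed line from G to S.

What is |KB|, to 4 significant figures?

31.43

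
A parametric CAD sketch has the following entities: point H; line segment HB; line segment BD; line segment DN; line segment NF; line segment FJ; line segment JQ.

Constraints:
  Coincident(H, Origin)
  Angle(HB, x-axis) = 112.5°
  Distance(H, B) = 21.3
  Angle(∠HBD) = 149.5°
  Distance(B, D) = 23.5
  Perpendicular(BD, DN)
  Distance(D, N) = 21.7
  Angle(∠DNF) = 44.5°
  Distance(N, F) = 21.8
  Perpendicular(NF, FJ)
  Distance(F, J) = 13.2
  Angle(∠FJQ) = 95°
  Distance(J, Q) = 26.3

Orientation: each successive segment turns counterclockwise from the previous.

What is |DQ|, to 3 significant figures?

19.9

H is at the origin; HB runs at 112.5° with length 21.3, so B = (-8.15, 19.7). ∠HBD = 149.5° gives BD at 143° from the x-axis; with |BD| = 23.5, D = (-26.9, 33.8). BD ⟂ DN, so DN runs at -127°; with |DN| = 21.7, N = (-40.0, 16.5). ∠DNF = 44.5° gives NF at 8.50° from the x-axis; with |NF| = 21.8, F = (-18.4, 19.7). The perpendicularity gives FJ at right angles to NF, so FJ runs at 98.5°; with |FJ| = 13.2, J = (-20.4, 32.8). ∠FJQ = 95.0° gives JQ at -176° from the x-axis; with |JQ| = 26.3, Q = (-46.6, 31.2). Then |DQ| = |Q − D| = 19.9.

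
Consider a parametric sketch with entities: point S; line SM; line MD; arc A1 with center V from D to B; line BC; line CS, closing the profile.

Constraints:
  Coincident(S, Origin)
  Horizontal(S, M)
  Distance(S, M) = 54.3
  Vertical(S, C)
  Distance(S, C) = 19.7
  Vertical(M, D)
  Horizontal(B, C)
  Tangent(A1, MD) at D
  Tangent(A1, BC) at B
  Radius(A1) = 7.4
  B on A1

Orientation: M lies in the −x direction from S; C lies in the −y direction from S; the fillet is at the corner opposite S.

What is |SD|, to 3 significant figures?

55.7

S is at the origin; SM is horizontal with |SM| = 54.3 and M on the −x side, so M = (-54.3, 0.00). S and C share the same x with |SC| = 19.7 and C on the −y side, so C = (0.00, -19.7). The virtual corner opposite S is at (-54.3, -19.7). Since A1 is tangent to MD there, VD ⟂ MD and since A1 is tangent to BC there, VB ⟂ BC, with radius 7.4, so the center V sits 7.4 in from both sides at V = (-46.9, -12.3). That places the tangent points at D = (-54.3, -12.3) on MD and B = (-46.9, -19.7) on BC. Then |SD| = |D − S| = 55.7.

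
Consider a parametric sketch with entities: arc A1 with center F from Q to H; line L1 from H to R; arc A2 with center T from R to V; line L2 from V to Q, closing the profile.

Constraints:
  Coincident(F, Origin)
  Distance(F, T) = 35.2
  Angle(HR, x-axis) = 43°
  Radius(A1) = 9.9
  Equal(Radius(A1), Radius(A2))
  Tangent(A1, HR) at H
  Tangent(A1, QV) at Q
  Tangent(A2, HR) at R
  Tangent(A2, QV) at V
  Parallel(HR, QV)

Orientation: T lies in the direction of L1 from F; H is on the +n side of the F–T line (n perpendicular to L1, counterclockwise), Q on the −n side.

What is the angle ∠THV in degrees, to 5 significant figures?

13.649°

The slot axis is L1's direction at 43.0°, so u = (cos 43.0°, sin 43.0°) = (0.73135, 0.68200) and n = (−sin 43.0°, cos 43.0°) = (-0.68200, 0.73135). F is at the origin and T lies 35.2 along u from F, so T = 35.2·u = (25.744, 24.006). Tangency of A1 to both parallel lines with radius 9.9 puts H and Q at F ± 9.9·n: H = (-6.7518, 7.2404), Q = (6.7518, -7.2404). Equal radii place R and V the same way about T: R = T + 9.9·n = (18.992, 31.247), V = T − 9.9·n = (32.495, 16.766). Then cos ∠THV = HT·HV / (|HT||HV|), giving 13.649°.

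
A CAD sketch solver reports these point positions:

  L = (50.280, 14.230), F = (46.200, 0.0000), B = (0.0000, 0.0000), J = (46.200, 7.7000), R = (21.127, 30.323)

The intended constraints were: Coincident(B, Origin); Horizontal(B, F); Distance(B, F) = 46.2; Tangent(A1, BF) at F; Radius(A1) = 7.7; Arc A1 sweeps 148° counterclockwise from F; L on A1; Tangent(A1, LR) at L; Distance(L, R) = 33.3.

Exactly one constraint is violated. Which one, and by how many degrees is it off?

Tangent(A1, LR) at L — off by 3.10°.

B = (0.00, 0.00) ✓; B.y = 0.00, F.y = 0.00 ✓; |BF| = 46.20 ✓; ∠(JF, FB) = 90.00° ✓; |JF| = 7.700 ✓; bearing(J→L) − bearing(J→F) = 148.0° ✓; |JL| = 7.700 ✓; ∠(JL, LR) = 86.90° ✗; |LR| = 33.30 ✓.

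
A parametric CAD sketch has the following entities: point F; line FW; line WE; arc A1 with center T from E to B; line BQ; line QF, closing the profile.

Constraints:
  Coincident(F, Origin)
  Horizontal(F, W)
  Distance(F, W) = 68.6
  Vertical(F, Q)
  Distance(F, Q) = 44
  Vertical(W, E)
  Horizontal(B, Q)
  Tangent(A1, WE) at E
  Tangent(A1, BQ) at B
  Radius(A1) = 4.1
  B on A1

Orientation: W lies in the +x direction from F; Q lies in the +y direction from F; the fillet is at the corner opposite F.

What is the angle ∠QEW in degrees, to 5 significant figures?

93.420°

The virtual corner opposite F is at (68.600, 44.000). The tangent condition forces TE to be normal to WE and A1 meets BQ tangentially, so TB is at right angles to BQ, with radius 4.1, so the center T sits 4.1 in from both sides at T = (64.500, 39.900). That places the tangent points at E = (68.600, 39.900) on WE and B = (64.500, 44.000) on BQ. Then cos ∠QEW = EQ·EW / (|EQ||EW|), giving 93.420°.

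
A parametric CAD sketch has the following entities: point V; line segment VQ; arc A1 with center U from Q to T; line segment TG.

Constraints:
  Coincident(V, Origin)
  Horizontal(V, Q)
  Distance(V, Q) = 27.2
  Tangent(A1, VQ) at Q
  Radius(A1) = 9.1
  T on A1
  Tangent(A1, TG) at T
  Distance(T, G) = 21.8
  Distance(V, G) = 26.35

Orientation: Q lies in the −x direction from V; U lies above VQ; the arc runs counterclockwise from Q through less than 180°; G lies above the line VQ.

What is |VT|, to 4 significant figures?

19.70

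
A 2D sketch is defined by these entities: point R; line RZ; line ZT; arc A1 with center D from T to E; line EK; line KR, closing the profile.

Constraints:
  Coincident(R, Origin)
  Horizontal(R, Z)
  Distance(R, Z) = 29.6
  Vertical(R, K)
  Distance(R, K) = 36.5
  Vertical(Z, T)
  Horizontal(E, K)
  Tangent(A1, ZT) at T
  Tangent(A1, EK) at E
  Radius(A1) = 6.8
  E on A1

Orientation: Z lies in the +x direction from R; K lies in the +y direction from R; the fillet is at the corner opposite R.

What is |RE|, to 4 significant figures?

43.04

R is at the origin; RZ is horizontal with |RZ| = 29.6 and Z on the +x side, so Z = (29.60, 0.000). RK is vertical with |RK| = 36.5 and K on the +y side, so K = (0.000, 36.50). The virtual corner opposite R is at (29.60, 36.50). Tangency of A1 to ZT means the radius DT is perpendicular to ZT and A1 meets EK tangentially, so DE is at right angles to EK, with radius 6.8, so the center D sits 6.8 in from both sides at D = (22.80, 29.70). That places the tangent points at T = (29.60, 29.70) on ZT and E = (22.80, 36.50) on EK. Then |RE| = |E − R| = 43.04.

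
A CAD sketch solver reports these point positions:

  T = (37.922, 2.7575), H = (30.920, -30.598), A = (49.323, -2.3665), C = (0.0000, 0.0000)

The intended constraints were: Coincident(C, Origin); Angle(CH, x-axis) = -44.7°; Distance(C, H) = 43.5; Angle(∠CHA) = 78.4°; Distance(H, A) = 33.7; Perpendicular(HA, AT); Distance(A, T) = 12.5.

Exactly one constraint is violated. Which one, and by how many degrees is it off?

Perpendicular(HA, AT) — off by 8.90°.

C = (0.00, 0.00) ✓; CH at -44.70° ✓; |CH| = 43.50 ✓; ∠CHA = 78.40° ✓; |HA| = 33.70 ✓; ∠(HA, AT) = 98.90° ✗; |AT| = 12.50 ✓.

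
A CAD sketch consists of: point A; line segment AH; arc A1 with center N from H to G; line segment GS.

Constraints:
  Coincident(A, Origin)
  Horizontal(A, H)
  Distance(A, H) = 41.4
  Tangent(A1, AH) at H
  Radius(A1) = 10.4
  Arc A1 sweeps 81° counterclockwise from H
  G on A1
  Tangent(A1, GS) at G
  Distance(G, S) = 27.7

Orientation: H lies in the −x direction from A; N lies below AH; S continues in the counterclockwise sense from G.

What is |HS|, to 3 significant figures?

39.0

A is at the origin; AH is horizontal with |AH| = 41.4 and H on the −x side, so H = (-41.4, 0.00). The tangent condition forces NH to be normal to AH, so N = H + (0, -10.4) = (-41.4, -10.4). On A1, H sits at bearing 90° from N; an 81° counterclockwise sweep puts G at bearing 171°, so G = N + 10.4·(cos 171°, sin 171°) = (-51.7, -8.77). A1 meets GS tangentially, so NG is at right angles to GS, so GS runs along (−sin 171°, cos 171°); with |GS| = 27.7, S = (-56.0, -36.1). Then |HS| = |S − H| = 39.0.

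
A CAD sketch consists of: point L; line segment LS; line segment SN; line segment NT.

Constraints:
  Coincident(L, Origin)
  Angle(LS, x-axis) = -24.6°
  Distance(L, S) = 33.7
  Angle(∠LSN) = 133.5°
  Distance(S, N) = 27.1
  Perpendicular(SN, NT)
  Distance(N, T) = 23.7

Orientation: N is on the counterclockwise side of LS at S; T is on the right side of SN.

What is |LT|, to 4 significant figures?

69.63

L is at the origin; LS runs at -24.6° with length 33.7, so S = 33.7·(cos -24.6°, sin -24.6°) = (30.64, -14.03). ∠LSN = 133.5°, so SN runs at -24.6° + (180° − 133.5°) = 21.90° from the x-axis; with |SN| = 27.1, N = S + 27.1·(cos 21.90°, sin 21.90°) = (55.79, -3.921). SN ⟂ NT; with |NT| = 23.7 on the right of SN, T = N + 23.7·(0.3730, -0.9278) = (64.63, -25.91). Then |LT| = |T − L| = 69.63.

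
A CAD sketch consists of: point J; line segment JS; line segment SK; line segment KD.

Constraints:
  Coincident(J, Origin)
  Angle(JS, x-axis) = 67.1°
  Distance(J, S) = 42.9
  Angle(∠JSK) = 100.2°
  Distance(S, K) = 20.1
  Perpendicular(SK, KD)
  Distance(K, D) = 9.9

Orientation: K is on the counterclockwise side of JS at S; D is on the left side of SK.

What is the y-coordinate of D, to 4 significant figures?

42.20

∠JSK = 100.2°, so SK runs at 67.1° + (180° − 100.2°) = 146.9° from the x-axis; with |SK| = 20.1, K = S + 20.1·(cos 146.9°, sin 146.9°) = (-0.1447, 50.50). SK ⟂ KD; with |KD| = 9.9 on the left of SK, D = K + 9.9·(-0.5461, -0.8377) = (-5.551, 42.20). So D.y = 42.20.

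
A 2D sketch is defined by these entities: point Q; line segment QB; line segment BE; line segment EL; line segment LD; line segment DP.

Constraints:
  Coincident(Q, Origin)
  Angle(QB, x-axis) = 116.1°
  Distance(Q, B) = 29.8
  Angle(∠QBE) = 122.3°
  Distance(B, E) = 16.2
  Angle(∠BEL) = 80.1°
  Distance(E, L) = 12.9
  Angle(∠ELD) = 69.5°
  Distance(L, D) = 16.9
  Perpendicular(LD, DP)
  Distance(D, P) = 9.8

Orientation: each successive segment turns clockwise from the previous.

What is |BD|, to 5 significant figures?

4.1982

Q is at the origin; QB runs at 116.1° with length 29.8, so B = (-13.110, 26.761). ∠QBE = 122.3° gives BE at 58.400° from the x-axis; with |BE| = 16.2, E = (-4.6216, 40.559). ∠BEL = 80.1° gives EL at -41.500° from the x-axis; with |EL| = 12.9, L = (5.0399, 32.011). ∠ELD = 69.5° gives LD at -152.00° from the x-axis; with |LD| = 16.9, D = (-9.8819, 24.077). Then |BD| = |D − B| = 4.1982.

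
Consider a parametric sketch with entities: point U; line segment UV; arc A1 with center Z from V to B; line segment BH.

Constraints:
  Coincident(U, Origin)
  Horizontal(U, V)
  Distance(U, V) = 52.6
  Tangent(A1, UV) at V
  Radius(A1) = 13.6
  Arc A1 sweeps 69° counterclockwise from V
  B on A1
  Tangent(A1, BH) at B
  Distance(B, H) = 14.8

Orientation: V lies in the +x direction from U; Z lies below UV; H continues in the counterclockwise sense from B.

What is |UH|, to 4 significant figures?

41.30

U is at the origin; UV is horizontal with |UV| = 52.6 and V on the +x side, so V = (52.60, 0.000). Since A1 is tangent to UV there, ZV ⟂ UV, so Z = V + (0, -13.6) = (52.60, -13.60). On A1, V sits at bearing 90° from Z; a 69° counterclockwise sweep puts B at bearing 159°, so B = Z + 13.6·(cos 159°, sin 159°) = (39.90, -8.726). Tangency of A1 to BH means the radius ZB is perpendicular to BH, so BH runs along (−sin 159°, cos 159°); with |BH| = 14.8, H = (34.60, -22.54). Then |UH| = |H − U| = 41.30.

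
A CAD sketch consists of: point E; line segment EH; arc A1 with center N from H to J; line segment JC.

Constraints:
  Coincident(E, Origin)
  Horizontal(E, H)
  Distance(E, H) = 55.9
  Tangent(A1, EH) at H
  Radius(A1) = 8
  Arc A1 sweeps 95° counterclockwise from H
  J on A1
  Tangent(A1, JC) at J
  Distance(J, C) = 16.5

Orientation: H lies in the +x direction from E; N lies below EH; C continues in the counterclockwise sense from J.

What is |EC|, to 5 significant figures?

55.398

On A1, H sits at bearing 90° from N; a 95° counterclockwise sweep puts J at bearing 185°, so J = N + 8.0·(cos 185°, sin 185°) = (47.930, -8.6972). Tangency of A1 to JC means the radius NJ is perpendicular to JC, so JC runs along (−sin 185°, cos 185°); with |JC| = 16.5, C = (49.369, -25.134). Then |EC| = |C − E| = 55.398.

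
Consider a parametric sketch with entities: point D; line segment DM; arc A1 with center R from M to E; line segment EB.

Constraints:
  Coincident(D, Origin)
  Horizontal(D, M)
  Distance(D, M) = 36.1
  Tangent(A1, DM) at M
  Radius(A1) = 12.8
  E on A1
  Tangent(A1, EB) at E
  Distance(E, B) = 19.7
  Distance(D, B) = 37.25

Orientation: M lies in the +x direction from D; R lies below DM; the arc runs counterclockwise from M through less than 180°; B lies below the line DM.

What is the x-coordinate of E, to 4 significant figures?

23.40

Checks: |RE| = 12.80 ✓; ∠(RE, EB) = 90.00° ✓; |EB| = 19.70 ✓; |DB| = 37.25 ✓.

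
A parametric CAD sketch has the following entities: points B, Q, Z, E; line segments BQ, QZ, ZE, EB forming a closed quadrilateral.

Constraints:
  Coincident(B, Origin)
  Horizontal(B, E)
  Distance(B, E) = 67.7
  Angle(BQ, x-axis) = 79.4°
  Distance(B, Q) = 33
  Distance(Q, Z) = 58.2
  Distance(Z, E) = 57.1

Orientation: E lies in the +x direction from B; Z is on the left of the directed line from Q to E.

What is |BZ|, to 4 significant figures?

81.72

Checks: |QZ| = 58.20 ✓; |ZE| = 57.10 ✓.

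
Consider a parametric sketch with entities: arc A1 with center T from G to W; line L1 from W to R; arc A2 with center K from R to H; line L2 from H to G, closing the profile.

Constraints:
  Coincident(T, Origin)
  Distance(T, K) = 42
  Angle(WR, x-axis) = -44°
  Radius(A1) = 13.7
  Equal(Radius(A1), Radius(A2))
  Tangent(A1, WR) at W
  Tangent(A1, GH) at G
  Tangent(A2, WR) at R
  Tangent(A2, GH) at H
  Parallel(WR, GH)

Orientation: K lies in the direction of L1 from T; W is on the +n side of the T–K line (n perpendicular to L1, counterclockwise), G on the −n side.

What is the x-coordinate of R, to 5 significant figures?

39.729

The slot axis is L1's direction at -44.0°, so u = (cos -44.0°, sin -44.0°) = (0.71934, -0.69466) and n = (−sin -44.0°, cos -44.0°) = (0.69466, 0.71934). T is at the origin and K lies 42.0 along u from T, so K = 42.0·u = (30.212, -29.176). Tangency of A1 to both parallel lines with radius 13.7 puts W and G at T ± 13.7·n: W = (9.5168, 9.8550), G = (-9.5168, -9.8550). Equal radii place R and H the same way about K: R = K + 13.7·n = (39.729, -19.321), H = K − 13.7·n = (20.695, -39.031). So R.x = 39.729.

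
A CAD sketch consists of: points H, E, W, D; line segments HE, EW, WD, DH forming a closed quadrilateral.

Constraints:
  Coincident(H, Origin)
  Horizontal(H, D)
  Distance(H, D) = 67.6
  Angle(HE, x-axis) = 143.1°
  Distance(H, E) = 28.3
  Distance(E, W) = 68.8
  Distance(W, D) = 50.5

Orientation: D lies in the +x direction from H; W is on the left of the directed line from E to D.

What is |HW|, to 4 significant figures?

59.45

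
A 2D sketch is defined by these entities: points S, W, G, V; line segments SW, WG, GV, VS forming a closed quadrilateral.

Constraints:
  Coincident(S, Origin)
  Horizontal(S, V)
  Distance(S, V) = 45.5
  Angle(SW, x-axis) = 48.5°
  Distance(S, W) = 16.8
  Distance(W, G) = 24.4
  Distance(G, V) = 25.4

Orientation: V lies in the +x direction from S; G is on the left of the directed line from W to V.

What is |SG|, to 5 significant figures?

40.269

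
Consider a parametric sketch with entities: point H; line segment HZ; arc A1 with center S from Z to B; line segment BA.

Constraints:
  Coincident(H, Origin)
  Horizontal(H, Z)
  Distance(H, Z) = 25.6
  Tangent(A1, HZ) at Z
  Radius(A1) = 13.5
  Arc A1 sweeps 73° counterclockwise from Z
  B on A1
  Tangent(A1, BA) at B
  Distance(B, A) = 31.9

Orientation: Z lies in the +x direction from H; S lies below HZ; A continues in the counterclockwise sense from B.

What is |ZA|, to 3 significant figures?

45.8

H is at the origin; H and Z share the same y with |HZ| = 25.6 and Z on the +x side, so Z = (25.6, 0.00). The tangent condition forces SZ to be normal to HZ, so S = Z + (0, -13.5) = (25.6, -13.5). On A1, Z sits at bearing 90° from S; a 73° counterclockwise sweep puts B at bearing 163°, so B = S + 13.5·(cos 163°, sin 163°) = (12.7, -9.55). The tangent condition forces SB to be normal to BA, so BA runs along (−sin 163°, cos 163°); with |BA| = 31.9, A = (3.36, -40.1). Then |ZA| = |A − Z| = 45.8.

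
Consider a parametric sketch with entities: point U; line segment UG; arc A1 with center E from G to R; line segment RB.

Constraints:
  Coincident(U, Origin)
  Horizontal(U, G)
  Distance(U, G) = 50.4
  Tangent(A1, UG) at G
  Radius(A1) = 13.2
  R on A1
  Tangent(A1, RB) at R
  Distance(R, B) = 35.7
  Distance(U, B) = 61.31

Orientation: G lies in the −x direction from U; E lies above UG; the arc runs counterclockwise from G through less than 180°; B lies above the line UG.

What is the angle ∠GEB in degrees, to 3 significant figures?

159°

U is at the origin; UG is horizontal with |UG| = 50.4 and G on the −x side, so G = (-50.4, 0.00). The tangent condition forces EG to be normal to UG, so E = G + (0, 13.2) = (-50.4, 13.2). Since ER ⟂ RB (tangency), |EB| = √(13.2² + 35.7²) = 38.1 regardless of where R sits on A1. So B lies on both circle(U, 61.31) and circle(E, 38.1); the above-UG intersection is B = (-37.1, 48.8). R is the foot of the tangent from B: R = (-37.2, 13.1).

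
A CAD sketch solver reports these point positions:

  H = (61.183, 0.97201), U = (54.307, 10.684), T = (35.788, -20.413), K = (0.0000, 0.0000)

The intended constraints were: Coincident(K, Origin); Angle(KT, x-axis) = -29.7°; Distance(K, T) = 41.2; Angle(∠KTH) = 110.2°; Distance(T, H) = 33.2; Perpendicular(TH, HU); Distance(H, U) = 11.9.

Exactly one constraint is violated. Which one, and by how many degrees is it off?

Perpendicular(TH, HU) — off by 4.80°.

K = (0.00, 0.00) ✓; KT at -29.70° ✓; |KT| = 41.20 ✓; ∠KTH = 110.2° ✓; |TH| = 33.20 ✓; ∠(TH, HU) = 85.20° ✗; |HU| = 11.90 ✓.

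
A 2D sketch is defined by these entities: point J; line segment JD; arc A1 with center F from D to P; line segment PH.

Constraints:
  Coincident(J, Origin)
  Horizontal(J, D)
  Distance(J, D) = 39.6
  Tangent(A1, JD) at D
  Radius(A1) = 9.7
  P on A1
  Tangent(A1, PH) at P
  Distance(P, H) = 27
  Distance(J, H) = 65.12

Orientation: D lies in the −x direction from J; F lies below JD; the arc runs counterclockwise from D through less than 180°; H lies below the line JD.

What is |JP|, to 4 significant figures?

49.49

Checks: J.y = 0.00, D.y = 0.00 ✓; |FP| = 9.700 ✓; ∠(FP, PH) = 90.00° ✓; |PH| = 27.00 ✓; |JH| = 65.12 ✓.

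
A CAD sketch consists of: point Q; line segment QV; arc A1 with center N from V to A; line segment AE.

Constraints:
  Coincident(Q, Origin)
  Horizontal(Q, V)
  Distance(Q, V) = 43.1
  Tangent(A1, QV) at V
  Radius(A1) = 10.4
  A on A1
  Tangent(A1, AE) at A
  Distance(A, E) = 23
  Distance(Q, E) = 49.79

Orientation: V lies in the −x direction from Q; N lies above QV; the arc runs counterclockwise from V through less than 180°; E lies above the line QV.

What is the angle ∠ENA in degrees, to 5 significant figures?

65.669°

Q is at the origin; QV is horizontal with |QV| = 43.1 and V on the −x side, so V = (-43.100, 0.0000). Since A1 is tangent to QV there, NV ⟂ QV, so N = V + (0, 10.4) = (-43.100, 10.400). Since NA ⟂ AE (tangency), |NE| = √(10.4² + 23.0²) = 25.242 regardless of where A sits on A1. So E lies on both circle(Q, 49.79) and circle(N, 25.242); the above-QV intersection is E = (-35.830, 34.572). A is the foot of the tangent from E: A = (-32.791, 11.774).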